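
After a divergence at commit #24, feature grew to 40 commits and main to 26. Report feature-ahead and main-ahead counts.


Common ancestor: commit #24
feature commits after divergence: 40 - 24 = 16
main commits after divergence: 26 - 24 = 2
feature is 16 commits ahead of main
main is 2 commits ahead of feature

feature ahead: 16, main ahead: 2


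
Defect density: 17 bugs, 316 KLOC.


Defect density = defects / KLOC
Defect density = 17 / 316
Defect density = 0.054 defects/KLOC

0.054 defects/KLOC


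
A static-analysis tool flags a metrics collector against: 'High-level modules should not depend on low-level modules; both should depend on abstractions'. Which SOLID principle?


This describes the Dependency Inversion Principle (DIP)

Dependency Inversion Principle (DIP)


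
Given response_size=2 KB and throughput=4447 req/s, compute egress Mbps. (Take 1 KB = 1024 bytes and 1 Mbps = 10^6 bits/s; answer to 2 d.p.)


Formula: Mbps = payload_bytes * RPS * 8 / 1e6
Payload per request = 2 KB = 2 * 1024 = 2048 bytes
Total bytes/sec = 2048 * 4447 = 9107456
Total bits/sec = 9107456 * 8 = 72859648
Mbps = 72859648 / 1e6 = 72.86

72.86 Mbps


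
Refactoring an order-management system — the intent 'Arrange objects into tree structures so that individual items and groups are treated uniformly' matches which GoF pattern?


This matches the Composite pattern

Composite


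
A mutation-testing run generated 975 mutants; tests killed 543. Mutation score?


Mutation score = killed / total * 100
Mutation score = 543 / 975 * 100
Mutation score = 55.69%

55.69%


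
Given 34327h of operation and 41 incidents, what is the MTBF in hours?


Formula: MTBF = Total operating time / Number of failures
MTBF = 34327 / 41
MTBF = 837.24 hours

837.24 hours


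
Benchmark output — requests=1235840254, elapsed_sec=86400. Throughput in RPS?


Formula: throughput = requests / seconds
throughput = 1235840254 / 86400
throughput = 14303.71 requests/second

14303.71 requests/second


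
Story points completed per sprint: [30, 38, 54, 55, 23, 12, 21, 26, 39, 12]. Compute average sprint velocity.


Formula: Avg velocity = Total points / Number of sprints
Points: [30, 38, 54, 55, 23, 12, 21, 26, 39, 12]
Sum = 30 + 38 + 54 + 55 + 23 + 12 + 21 + 26 + 39 + 12 = 310
Avg velocity = 310 / 10 = 31.0 points/sprint

31.0 points/sprint


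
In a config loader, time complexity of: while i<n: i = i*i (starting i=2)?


Reasoning: squaring drives double-exponential growth; iterations ~ log log n
Complexity: O(log log n)

O(log log n)


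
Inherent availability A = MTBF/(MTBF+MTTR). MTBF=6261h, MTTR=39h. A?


Availability = MTBF / (MTBF + MTTR)
Availability = 6261 / (6261 + 39)
Availability = 6261 / 6300
Availability = 99.381%

99.381%


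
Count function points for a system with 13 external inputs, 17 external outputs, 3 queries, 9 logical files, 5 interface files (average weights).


UFP = EI*4 + EO*5 + EQ*4 + ILF*10 + EIF*7
UFP = 13*4 + 17*5 + 3*4 + 9*10 + 5*7
UFP = 52 + 85 + 12 + 90 + 35
UFP = 274

274


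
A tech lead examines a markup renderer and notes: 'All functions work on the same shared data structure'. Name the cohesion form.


Reasoning: Functions share data
Type: Communicational cohesion

Communicational cohesion


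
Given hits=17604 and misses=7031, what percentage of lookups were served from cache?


Formula: hit rate = hits / (hits + misses) * 100
hit rate = 17604 / (17604 + 7031) * 100
hit rate = 17604 / 24635 * 100
hit rate = 71.46%

71.46%


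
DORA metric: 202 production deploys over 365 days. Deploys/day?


Formula: deployments per day = releases / days
= 202 / 365
= 0.553 deploys/day
(equivalently, 3.87 deploys/week)

0.553 deploys/day


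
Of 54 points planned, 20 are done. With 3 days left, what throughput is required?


Formula: Required rate = Remaining points / Days left
Remaining = 54 - 20 = 34 points
Required rate = 34 / 3 = 11.33 points/day

11.33 points/day


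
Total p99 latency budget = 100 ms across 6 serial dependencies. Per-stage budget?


Formula: per_stage = total_budget / stages
per_stage = 100 / 6
per_stage = 16.67 ms

16.67 ms


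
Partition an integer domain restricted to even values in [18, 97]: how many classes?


Constraint: even integers in [18, 97]
Class 1: x < 18 — out-of-range invalid
Class 2: x in [18,97] but odd — wrong type invalid
Class 3: x in [18,97] and even — valid
Class 4: x > 97 — out-of-range invalid
Total equivalence classes: 4

4 equivalence classes


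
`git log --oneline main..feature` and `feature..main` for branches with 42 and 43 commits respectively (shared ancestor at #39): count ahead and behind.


Common ancestor: commit #39
feature commits after divergence: 42 - 39 = 3
main commits after divergence: 43 - 39 = 4
feature is 3 commits ahead of main
main is 4 commits ahead of feature

feature ahead: 3, main ahead: 4


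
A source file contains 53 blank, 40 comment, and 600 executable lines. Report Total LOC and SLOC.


Total LOC = blank + comment + code
Total LOC = 53 + 40 + 600 = 693
SLOC (source only) = code = 600

Total LOC: 693, SLOC: 600


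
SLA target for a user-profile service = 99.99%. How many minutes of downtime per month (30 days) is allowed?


Formula: allowed downtime = period * (100 - SLA) / 100
Period (month (30 days)) = 43200 minutes
Unavailability fraction = (100 - 99.99) / 100
Allowed downtime = 43200 * (100 - 99.99) / 100
Allowed downtime = 4.32 minutes

4.32 minutes


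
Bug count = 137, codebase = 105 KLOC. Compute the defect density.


Defect density = defects / KLOC
Defect density = 137 / 105
Defect density = 1.305 defects/KLOC

1.305 defects/KLOC


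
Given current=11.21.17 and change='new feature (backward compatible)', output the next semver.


Current: 11.21.17
Change category: 'new feature (backward compatible)' → minor bump
SemVer rule: minor bump → increment MINOR, reset PATCH to 0 (MAJOR unchanged)
New: 11.22.0

11.22.0


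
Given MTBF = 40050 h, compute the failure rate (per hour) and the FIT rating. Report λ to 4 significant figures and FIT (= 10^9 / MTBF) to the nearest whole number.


Formula: λ = 1 / MTBF; FIT = λ × 1e9 = 1e9 / MTBF
λ = 1 / 40050 ≈ 2.497e-05 failures/hour
FIT = 1e9 / 40050 ≈ 24969 failures per 1e9 hours (nearest whole number)

λ = 2.497e-05 /h, FIT = 24969


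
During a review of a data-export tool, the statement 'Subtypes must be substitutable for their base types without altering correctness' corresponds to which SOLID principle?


This describes the Liskov Substitution Principle (LSP)

Liskov Substitution Principle (LSP)


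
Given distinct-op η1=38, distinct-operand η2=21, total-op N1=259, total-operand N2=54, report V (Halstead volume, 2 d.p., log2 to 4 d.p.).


Formula: V = N * log2(η), where N = N1 + N2 and η = η1 + η2
η = 38 + 21 = 59
N = 259 + 54 = 313
log2(59) ≈ 5.8826
V = 313 * 5.8826 = 1841.25

1841.25


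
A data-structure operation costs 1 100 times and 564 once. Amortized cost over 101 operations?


Formula: Amortized cost = Total cost / Operations
Total cost = (100 * 1) + (1 * 564)
Total cost = 100 + 564 = 664
Amortized = 664 / 101 = 6.5743

6.5743


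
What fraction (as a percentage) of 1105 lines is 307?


Coverage = covered / total * 100
Coverage = 307 / 1105 * 100
Coverage = 27.78%

27.78%


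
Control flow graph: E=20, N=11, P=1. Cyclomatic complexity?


Formula: V(G) = E - N + 2P
V(G) = 20 - 11 + 2*1
V(G) = 9 + 2
V(G) = 11

11


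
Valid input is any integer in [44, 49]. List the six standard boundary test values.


Range: [44, 49]
Boundaries: just below min, min, min+1, max-1, max, just above max
Values: [43, 44, 45, 48, 49, 50]

[43, 44, 45, 48, 49, 50]


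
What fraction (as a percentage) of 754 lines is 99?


Coverage = covered / total * 100
Coverage = 99 / 754 * 100
Coverage = 13.13%

13.13%


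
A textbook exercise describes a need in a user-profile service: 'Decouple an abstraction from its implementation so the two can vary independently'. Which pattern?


This matches the Bridge pattern

Bridge


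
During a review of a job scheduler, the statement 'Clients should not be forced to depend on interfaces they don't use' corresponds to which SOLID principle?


This describes the Interface Segregation Principle (ISP)

Interface Segregation Principle (ISP)


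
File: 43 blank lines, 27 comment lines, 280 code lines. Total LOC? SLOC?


Total LOC = blank + comment + code
Total LOC = 43 + 27 + 280 = 350
SLOC (source only) = code = 280

Total LOC: 350, SLOC: 280


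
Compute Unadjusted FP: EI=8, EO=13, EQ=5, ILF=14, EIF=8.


UFP = EI*4 + EO*5 + EQ*4 + ILF*10 + EIF*7
UFP = 8*4 + 13*5 + 5*4 + 14*10 + 8*7
UFP = 32 + 65 + 20 + 140 + 56
UFP = 313

313


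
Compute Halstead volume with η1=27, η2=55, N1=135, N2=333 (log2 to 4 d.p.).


Formula: V = N * log2(η), where N = N1 + N2 and η = η1 + η2
η = 27 + 55 = 82
N = 135 + 333 = 468
log2(82) ≈ 6.3576
V = 468 * 6.3576 = 2975.36

2975.36


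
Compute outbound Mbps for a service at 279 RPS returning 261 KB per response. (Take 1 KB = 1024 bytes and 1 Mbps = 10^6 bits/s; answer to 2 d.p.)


Formula: Mbps = payload_bytes * RPS * 8 / 1e6
Payload per request = 261 KB = 261 * 1024 = 267264 bytes
Total bytes/sec = 267264 * 279 = 74566656
Total bits/sec = 74566656 * 8 = 596533248
Mbps = 596533248 / 1e6 = 596.53

596.53 Mbps


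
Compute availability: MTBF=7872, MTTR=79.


Availability = MTBF / (MTBF + MTTR)
Availability = 7872 / (7872 + 79)
Availability = 7872 / 7951
Availability = 99.0064%

99.0064%


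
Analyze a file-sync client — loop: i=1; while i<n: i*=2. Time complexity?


Reasoning: i doubles each step so iterations are log2(n)
Complexity: O(log n)

O(log n)


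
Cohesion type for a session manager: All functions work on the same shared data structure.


Reasoning: Functions share data
Type: Communicational cohesion

Communicational cohesion


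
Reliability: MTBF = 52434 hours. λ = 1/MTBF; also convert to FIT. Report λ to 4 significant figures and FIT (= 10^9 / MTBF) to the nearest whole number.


Formula: λ = 1 / MTBF; FIT = λ × 1e9 = 1e9 / MTBF
λ = 1 / 52434 ≈ 1.907e-05 failures/hour
FIT = 1e9 / 52434 ≈ 19072 failures per 1e9 hours (nearest whole number)

λ = 1.907e-05 /h, FIT = 19072


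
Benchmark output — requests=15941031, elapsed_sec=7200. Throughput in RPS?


Formula: throughput = requests / seconds
throughput = 15941031 / 7200
throughput = 2214.03 requests/second

2214.03 requests/second


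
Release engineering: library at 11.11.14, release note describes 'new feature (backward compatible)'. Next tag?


Current: 11.11.14
Change category: 'new feature (backward compatible)' → minor bump
SemVer rule: minor bump → increment MINOR, reset PATCH to 0 (MAJOR unchanged)
New: 11.12.0

11.12.0


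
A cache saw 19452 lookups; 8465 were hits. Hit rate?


Formula: hit rate = hits / (hits + misses) * 100
hit rate = 8465 / (8465 + 10987) * 100
hit rate = 8465 / 19452 * 100
hit rate = 43.52%

43.52%


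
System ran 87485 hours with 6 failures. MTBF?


Formula: MTBF = Total operating time / Number of failures
MTBF = 87485 / 6
MTBF = 14580.83 hours

14580.83 hours


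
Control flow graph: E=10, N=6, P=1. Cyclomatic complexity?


Formula: V(G) = E - N + 2P
V(G) = 10 - 6 + 2*1
V(G) = 4 + 2
V(G) = 6

6


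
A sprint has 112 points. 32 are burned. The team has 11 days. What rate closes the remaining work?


Formula: Required rate = Remaining points / Days left
Remaining = 112 - 32 = 80 points
Required rate = 80 / 11 = 7.27 points/day

7.27 points/day


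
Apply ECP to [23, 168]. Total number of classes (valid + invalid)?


Valid range: [23, 168]
Class 1: x < 23 — invalid
Class 2: 23 ≤ x ≤ 168 — valid
Class 3: x > 168 — invalid
Total equivalence classes: 3

3 equivalence classes


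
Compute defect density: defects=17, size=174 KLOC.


Defect density = defects / KLOC
Defect density = 17 / 174
Defect density = 0.098 defects/KLOC

0.098 defects/KLOC


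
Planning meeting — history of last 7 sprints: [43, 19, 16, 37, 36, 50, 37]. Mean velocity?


Formula: Avg velocity = Total points / Number of sprints
Points: [43, 19, 16, 37, 36, 50, 37]
Sum = 43 + 19 + 16 + 37 + 36 + 50 + 37 = 238
Avg velocity = 238 / 7 = 34.0 points/sprint

34.0 points/sprint


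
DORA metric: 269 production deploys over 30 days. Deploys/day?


Formula: deployments per day = releases / days
= 269 / 30
= 8.967 deploys/day
(equivalently, 62.77 deploys/week)

8.967 deploys/day


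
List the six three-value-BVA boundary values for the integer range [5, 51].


Range: [5, 51]
Boundaries: just below min, min, min+1, max-1, max, just above max
Values: [4, 5, 6, 50, 51, 52]

[4, 5, 6, 50, 51, 52]


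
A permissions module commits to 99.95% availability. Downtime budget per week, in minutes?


Formula: allowed downtime = period * (100 - SLA) / 100
Period (week) = 10080 minutes
Unavailability fraction = (100 - 99.95) / 100
Allowed downtime = 10080 * (100 - 99.95) / 100
Allowed downtime = 5.04 minutes

5.04 minutes


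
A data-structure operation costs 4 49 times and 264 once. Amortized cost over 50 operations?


Formula: Amortized cost = Total cost / Operations
Total cost = (49 * 4) + (1 * 264)
Total cost = 196 + 264 = 460
Amortized = 460 / 50 = 9.2

9.2


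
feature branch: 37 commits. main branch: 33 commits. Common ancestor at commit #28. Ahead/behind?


Common ancestor: commit #28
feature commits after divergence: 37 - 28 = 9
main commits after divergence: 33 - 28 = 5
feature is 9 commits ahead of main
main is 5 commits ahead of feature

feature ahead: 9, main ahead: 5


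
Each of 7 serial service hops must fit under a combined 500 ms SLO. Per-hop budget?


Formula: per_stage = total_budget / stages
per_stage = 500 / 7
per_stage = 71.43 ms

71.43 ms


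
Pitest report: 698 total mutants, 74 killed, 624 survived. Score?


Mutation score = killed / total * 100
Mutation score = 74 / 698 * 100
Mutation score = 10.6%

10.6%


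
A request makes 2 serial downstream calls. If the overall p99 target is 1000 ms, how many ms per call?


Formula: per_stage = total_budget / stages
per_stage = 1000 / 2
per_stage = 500.0 ms

500.0 ms


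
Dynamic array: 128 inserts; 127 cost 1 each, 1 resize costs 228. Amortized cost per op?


Formula: Amortized cost = Total cost / Operations
Total cost = (127 * 1) + (1 * 228)
Total cost = 127 + 228 = 355
Amortized = 355 / 128 = 2.7734

2.7734


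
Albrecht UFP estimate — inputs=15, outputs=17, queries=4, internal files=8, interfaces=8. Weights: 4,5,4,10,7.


UFP = EI*4 + EO*5 + EQ*4 + ILF*10 + EIF*7
UFP = 15*4 + 17*5 + 4*4 + 8*10 + 8*7
UFP = 60 + 85 + 16 + 80 + 56
UFP = 297

297


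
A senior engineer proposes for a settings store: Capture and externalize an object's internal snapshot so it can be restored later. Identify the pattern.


This matches the Memento pattern

Memento


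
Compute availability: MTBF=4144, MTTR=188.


Availability = MTBF / (MTBF + MTTR)
Availability = 4144 / (4144 + 188)
Availability = 4144 / 4332
Availability = 95.6602%

95.6602%


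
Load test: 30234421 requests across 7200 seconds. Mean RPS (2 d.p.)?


Formula: throughput = requests / seconds
throughput = 30234421 / 7200
throughput = 4199.23 requests/second

4199.23 requests/second


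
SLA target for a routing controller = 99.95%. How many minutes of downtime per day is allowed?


Formula: allowed downtime = period * (100 - SLA) / 100
Period (day) = 1440 minutes
Unavailability fraction = (100 - 99.95) / 100
Allowed downtime = 1440 * (100 - 99.95) / 100
Allowed downtime = 0.72 minutes

0.72 minutes


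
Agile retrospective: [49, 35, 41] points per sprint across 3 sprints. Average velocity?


Formula: Avg velocity = Total points / Number of sprints
Points: [49, 35, 41]
Sum = 49 + 35 + 41 = 125
Avg velocity = 125 / 3 = 41.67 points/sprint

41.67 points/sprint


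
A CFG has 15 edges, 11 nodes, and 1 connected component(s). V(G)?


Formula: V(G) = E - N + 2P
V(G) = 15 - 11 + 2*1
V(G) = 4 + 2
V(G) = 6

6


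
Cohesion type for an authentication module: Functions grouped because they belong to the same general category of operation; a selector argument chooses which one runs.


Reasoning: Grouped by category of activity, not by data or sequence
Type: Logical cohesion

Logical cohesion


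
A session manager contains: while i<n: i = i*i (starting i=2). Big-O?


Reasoning: squaring drives double-exponential growth; iterations ~ log log n
Complexity: O(log log n)

O(log log n)


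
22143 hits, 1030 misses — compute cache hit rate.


Formula: hit rate = hits / (hits + misses) * 100
hit rate = 22143 / (22143 + 1030) * 100
hit rate = 22143 / 23173 * 100
hit rate = 95.56%

95.56%


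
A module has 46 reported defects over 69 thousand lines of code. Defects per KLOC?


Defect density = defects / KLOC
Defect density = 46 / 69
Defect density = 0.667 defects/KLOC

0.667 defects/KLOC


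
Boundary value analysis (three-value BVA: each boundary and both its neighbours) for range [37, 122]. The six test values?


Range: [37, 122]
Boundaries: just below min, min, min+1, max-1, max, just above max
Values: [36, 37, 38, 121, 122, 123]

[36, 37, 38, 121, 122, 123]


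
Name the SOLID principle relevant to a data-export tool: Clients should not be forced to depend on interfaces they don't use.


This describes the Interface Segregation Principle (ISP)

Interface Segregation Principle (ISP)


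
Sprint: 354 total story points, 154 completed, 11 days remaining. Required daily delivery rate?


Formula: Required rate = Remaining points / Days left
Remaining = 354 - 154 = 200 points
Required rate = 200 / 11 = 18.18 points/day

18.18 points/day


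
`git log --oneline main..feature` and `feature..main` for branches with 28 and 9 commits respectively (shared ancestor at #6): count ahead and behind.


Common ancestor: commit #6
feature commits after divergence: 28 - 6 = 22
main commits after divergence: 9 - 6 = 3
feature is 22 commits ahead of main
main is 3 commits ahead of feature

feature ahead: 22, main ahead: 3


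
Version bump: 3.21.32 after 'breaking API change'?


Current: 3.21.32
Change category: 'breaking API change' → major bump
SemVer rule: major bump → increment MAJOR, reset MINOR and PATCH to 0
New: 4.0.0

4.0.0


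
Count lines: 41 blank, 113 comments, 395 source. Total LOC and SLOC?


Total LOC = blank + comment + code
Total LOC = 41 + 113 + 395 = 549
SLOC (source only) = code = 395

Total LOC: 549, SLOC: 395


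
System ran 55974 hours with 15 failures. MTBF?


Formula: MTBF = Total operating time / Number of failures
MTBF = 55974 / 15
MTBF = 3731.6 hours

3731.6 hours


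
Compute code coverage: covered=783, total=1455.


Coverage = covered / total * 100
Coverage = 783 / 1455 * 100
Coverage = 53.81%

53.81%


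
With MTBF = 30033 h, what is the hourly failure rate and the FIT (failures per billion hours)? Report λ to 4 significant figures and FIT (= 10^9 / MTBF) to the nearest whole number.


Formula: λ = 1 / MTBF; FIT = λ × 1e9 = 1e9 / MTBF
λ = 1 / 30033 ≈ 3.330e-05 failures/hour
FIT = 1e9 / 30033 ≈ 33297 failures per 1e9 hours (nearest whole number)

λ = 3.330e-05 /h, FIT = 33297


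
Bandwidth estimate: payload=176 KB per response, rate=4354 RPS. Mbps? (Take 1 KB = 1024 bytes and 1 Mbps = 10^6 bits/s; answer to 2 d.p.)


Formula: Mbps = payload_bytes * RPS * 8 / 1e6
Payload per request = 176 KB = 176 * 1024 = 180224 bytes
Total bytes/sec = 180224 * 4354 = 784695296
Total bits/sec = 784695296 * 8 = 6277562368
Mbps = 6277562368 / 1e6 = 6277.56

6277.56 Mbps


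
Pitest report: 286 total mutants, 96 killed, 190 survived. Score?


Mutation score = killed / total * 100
Mutation score = 96 / 286 * 100
Mutation score = 33.57%

33.57%


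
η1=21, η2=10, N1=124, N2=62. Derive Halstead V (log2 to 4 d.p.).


Formula: V = N * log2(η), where N = N1 + N2 and η = η1 + η2
η = 21 + 10 = 31
N = 124 + 62 = 186
log2(31) ≈ 4.9542
V = 186 * 4.9542 = 921.48

921.48


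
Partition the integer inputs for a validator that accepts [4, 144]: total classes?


Valid range: [4, 144]
Class 1: x < 4 — invalid
Class 2: 4 ≤ x ≤ 144 — valid
Class 3: x > 144 — invalid
Total equivalence classes: 3

3 equivalence classes


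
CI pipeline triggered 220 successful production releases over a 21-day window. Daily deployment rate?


Formula: deployments per day = releases / days
= 220 / 21
= 10.476 deploys/day
(equivalently, 73.33 deploys/week)

10.476 deploys/day


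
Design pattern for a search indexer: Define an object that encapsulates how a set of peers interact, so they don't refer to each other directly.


This matches the Mediator pattern

Mediator


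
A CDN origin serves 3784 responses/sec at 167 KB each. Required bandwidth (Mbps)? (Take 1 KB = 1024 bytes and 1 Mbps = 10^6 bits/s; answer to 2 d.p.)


Formula: Mbps = payload_bytes * RPS * 8 / 1e6
Payload per request = 167 KB = 167 * 1024 = 171008 bytes
Total bytes/sec = 171008 * 3784 = 647094272
Total bits/sec = 647094272 * 8 = 5176754176
Mbps = 5176754176 / 1e6 = 5176.75

5176.75 Mbps


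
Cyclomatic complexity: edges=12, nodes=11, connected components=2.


Formula: V(G) = E - N + 2P
V(G) = 12 - 11 + 2*2
V(G) = 1 + 4
V(G) = 5

5


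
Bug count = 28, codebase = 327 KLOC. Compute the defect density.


Defect density = defects / KLOC
Defect density = 28 / 327
Defect density = 0.086 defects/KLOC

0.086 defects/KLOC


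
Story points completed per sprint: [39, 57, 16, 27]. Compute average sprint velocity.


Formula: Avg velocity = Total points / Number of sprints
Points: [39, 57, 16, 27]
Sum = 39 + 57 + 16 + 27 = 139
Avg velocity = 139 / 4 = 34.75 points/sprint

34.75 points/sprint


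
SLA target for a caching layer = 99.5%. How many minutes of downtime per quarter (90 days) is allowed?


Formula: allowed downtime = period * (100 - SLA) / 100
Period (quarter (90 days)) = 129600 minutes
Unavailability fraction = (100 - 99.5) / 100
Allowed downtime = 129600 * (100 - 99.5) / 100
Allowed downtime = 648.0 minutes

648.0 minutes


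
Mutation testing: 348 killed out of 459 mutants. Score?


Mutation score = killed / total * 100
Mutation score = 348 / 459 * 100
Mutation score = 75.82%

75.82%


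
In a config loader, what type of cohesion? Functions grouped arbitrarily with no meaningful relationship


Reasoning: Worst: random grouping
Type: Coincidental cohesion

Coincidental cohesion


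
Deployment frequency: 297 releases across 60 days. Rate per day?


Formula: deployments per day = releases / days
= 297 / 60
= 4.95 deploys/day
(equivalently, 34.65 deploys/week)

4.95 deploys/day


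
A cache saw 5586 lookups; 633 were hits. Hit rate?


Formula: hit rate = hits / (hits + misses) * 100
hit rate = 633 / (633 + 4953) * 100
hit rate = 633 / 5586 * 100
hit rate = 11.33%

11.33%


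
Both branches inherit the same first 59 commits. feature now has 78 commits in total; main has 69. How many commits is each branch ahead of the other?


Common ancestor: commit #59
feature commits after divergence: 78 - 59 = 19
main commits after divergence: 69 - 59 = 10
feature is 19 commits ahead of main
main is 10 commits ahead of feature

feature ahead: 19, main ahead: 10


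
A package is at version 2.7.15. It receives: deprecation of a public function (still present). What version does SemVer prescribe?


Current: 2.7.15
Change category: 'deprecation of a public function (still present)' → minor bump
SemVer rule: minor bump → increment MINOR, reset PATCH to 0 (MAJOR unchanged)
New: 2.8.0

2.8.0


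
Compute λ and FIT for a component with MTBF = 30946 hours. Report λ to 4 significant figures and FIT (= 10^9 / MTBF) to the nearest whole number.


Formula: λ = 1 / MTBF; FIT = λ × 1e9 = 1e9 / MTBF
λ = 1 / 30946 ≈ 3.231e-05 failures/hour
FIT = 1e9 / 30946 ≈ 32314 failures per 1e9 hours (nearest whole number)

λ = 3.231e-05 /h, FIT = 32314


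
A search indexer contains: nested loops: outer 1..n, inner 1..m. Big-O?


Reasoning: product of independent bounds
Complexity: O(n*m)

O(n*m)


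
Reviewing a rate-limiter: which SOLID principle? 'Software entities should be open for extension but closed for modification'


This describes the Open/Closed Principle (OCP)

Open/Closed Principle (OCP)


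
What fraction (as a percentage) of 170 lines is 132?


Coverage = covered / total * 100
Coverage = 132 / 170 * 100
Coverage = 77.65%

77.65%


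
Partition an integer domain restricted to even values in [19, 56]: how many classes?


Constraint: even integers in [19, 56]
Class 1: x < 19 — out-of-range invalid
Class 2: x in [19,56] but odd — wrong type invalid
Class 3: x in [19,56] and even — valid
Class 4: x > 56 — out-of-range invalid
Total equivalence classes: 4

4 equivalence classes


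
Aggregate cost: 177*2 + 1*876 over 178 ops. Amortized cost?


Formula: Amortized cost = Total cost / Operations
Total cost = (177 * 2) + (1 * 876)
Total cost = 354 + 876 = 1230
Amortized = 1230 / 178 = 6.9101

6.9101


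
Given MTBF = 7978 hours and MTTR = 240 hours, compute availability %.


Availability = MTBF / (MTBF + MTTR)
Availability = 7978 / (7978 + 240)
Availability = 7978 / 8218
Availability = 97.0796%

97.0796%


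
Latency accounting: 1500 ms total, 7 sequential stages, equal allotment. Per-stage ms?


Formula: per_stage = total_budget / stages
per_stage = 1500 / 7
per_stage = 214.29 ms

214.29 ms


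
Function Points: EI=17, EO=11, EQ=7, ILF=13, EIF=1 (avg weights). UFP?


UFP = EI*4 + EO*5 + EQ*4 + ILF*10 + EIF*7
UFP = 17*4 + 11*5 + 7*4 + 13*10 + 1*7
UFP = 68 + 55 + 28 + 130 + 7
UFP = 288

288


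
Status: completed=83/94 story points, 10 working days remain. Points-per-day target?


Formula: Required rate = Remaining points / Days left
Remaining = 94 - 83 = 11 points
Required rate = 11 / 10 = 1.1 points/day

1.1 points/day


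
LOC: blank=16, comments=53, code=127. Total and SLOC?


Total LOC = blank + comment + code
Total LOC = 16 + 53 + 127 = 196
SLOC (source only) = code = 127

Total LOC: 196, SLOC: 127


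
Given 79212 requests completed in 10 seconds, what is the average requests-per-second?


Formula: throughput = requests / seconds
throughput = 79212 / 10
throughput = 7921.2 requests/second

7921.2 requests/second


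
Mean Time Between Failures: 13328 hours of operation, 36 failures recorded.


Formula: MTBF = Total operating time / Number of failures
MTBF = 13328 / 36
MTBF = 370.22 hours

370.22 hours


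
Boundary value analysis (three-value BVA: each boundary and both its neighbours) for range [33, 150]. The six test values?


Range: [33, 150]
Boundaries: just below min, min, min+1, max-1, max, just above max
Values: [32, 33, 34, 149, 150, 151]

[32, 33, 34, 149, 150, 151]


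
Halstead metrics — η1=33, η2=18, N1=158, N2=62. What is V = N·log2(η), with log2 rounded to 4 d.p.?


Formula: V = N * log2(η), where N = N1 + N2 and η = η1 + η2
η = 33 + 18 = 51
N = 158 + 62 = 220
log2(51) ≈ 5.6724
V = 220 * 5.6724 = 1247.93

1247.93


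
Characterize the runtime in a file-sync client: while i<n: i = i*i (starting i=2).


Reasoning: squaring drives double-exponential growth; iterations ~ log log n
Complexity: O(log log n)

O(log log n)


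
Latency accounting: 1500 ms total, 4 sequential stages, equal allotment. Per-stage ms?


Formula: per_stage = total_budget / stages
per_stage = 1500 / 4
per_stage = 375.0 ms

375.0 ms


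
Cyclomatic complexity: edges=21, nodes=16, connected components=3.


Formula: V(G) = E - N + 2P
V(G) = 21 - 16 + 2*3
V(G) = 5 + 6
V(G) = 11

11


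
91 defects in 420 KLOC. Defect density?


Defect density = defects / KLOC
Defect density = 91 / 420
Defect density = 0.217 defects/KLOC

0.217 defects/KLOC


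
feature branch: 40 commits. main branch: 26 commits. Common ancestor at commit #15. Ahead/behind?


Common ancestor: commit #15
feature commits after divergence: 40 - 15 = 25
main commits after divergence: 26 - 15 = 11
feature is 25 commits ahead of main
main is 11 commits ahead of feature

feature ahead: 25, main ahead: 11


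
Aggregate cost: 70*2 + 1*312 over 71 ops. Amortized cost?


Formula: Amortized cost = Total cost / Operations
Total cost = (70 * 2) + (1 * 312)
Total cost = 140 + 312 = 452
Amortized = 452 / 71 = 6.3662

6.3662


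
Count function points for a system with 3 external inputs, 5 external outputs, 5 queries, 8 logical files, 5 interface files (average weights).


UFP = EI*4 + EO*5 + EQ*4 + ILF*10 + EIF*7
UFP = 3*4 + 5*5 + 5*4 + 8*10 + 5*7
UFP = 12 + 25 + 20 + 80 + 35
UFP = 172

172


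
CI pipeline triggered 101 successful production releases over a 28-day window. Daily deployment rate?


Formula: deployments per day = releases / days
= 101 / 28
= 3.607 deploys/day
(equivalently, 25.25 deploys/week)

3.607 deploys/day


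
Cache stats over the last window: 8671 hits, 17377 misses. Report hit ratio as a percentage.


Formula: hit rate = hits / (hits + misses) * 100
hit rate = 8671 / (8671 + 17377) * 100
hit rate = 8671 / 26048 * 100
hit rate = 33.29%

33.29%


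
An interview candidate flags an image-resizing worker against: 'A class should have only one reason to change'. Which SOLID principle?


This describes the Single Responsibility Principle (SRP)

Single Responsibility Principle (SRP)


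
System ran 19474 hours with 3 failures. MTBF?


Formula: MTBF = Total operating time / Number of failures
MTBF = 19474 / 3
MTBF = 6491.33 hours

6491.33 hours


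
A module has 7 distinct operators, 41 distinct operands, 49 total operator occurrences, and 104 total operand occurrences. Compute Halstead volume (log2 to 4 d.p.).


Formula: V = N * log2(η), where N = N1 + N2 and η = η1 + η2
η = 7 + 41 = 48
N = 49 + 104 = 153
log2(48) ≈ 5.5850
V = 153 * 5.5850 = 854.51

854.51


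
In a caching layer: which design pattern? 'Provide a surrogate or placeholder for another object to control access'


This matches the Proxy pattern

Proxy


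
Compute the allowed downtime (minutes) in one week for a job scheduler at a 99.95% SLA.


Formula: allowed downtime = period * (100 - SLA) / 100
Period (week) = 10080 minutes
Unavailability fraction = (100 - 99.95) / 100
Allowed downtime = 10080 * (100 - 99.95) / 100
Allowed downtime = 5.04 minutes

5.04 minutes


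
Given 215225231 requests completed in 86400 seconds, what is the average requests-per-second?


Formula: throughput = requests / seconds
throughput = 215225231 / 86400
throughput = 2491.03 requests/second

2491.03 requests/second


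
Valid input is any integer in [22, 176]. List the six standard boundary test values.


Range: [22, 176]
Boundaries: just below min, min, min+1, max-1, max, just above max
Values: [21, 22, 23, 175, 176, 177]

[21, 22, 23, 175, 176, 177]


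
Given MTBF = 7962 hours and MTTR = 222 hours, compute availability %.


Availability = MTBF / (MTBF + MTTR)
Availability = 7962 / (7962 + 222)
Availability = 7962 / 8184
Availability = 97.2874%

97.2874%


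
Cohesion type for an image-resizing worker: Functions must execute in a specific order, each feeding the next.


Reasoning: Output of one is input to next
Type: Sequential cohesion

Sequential cohesion


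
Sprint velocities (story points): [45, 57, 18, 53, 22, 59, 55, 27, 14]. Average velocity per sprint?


Formula: Avg velocity = Total points / Number of sprints
Points: [45, 57, 18, 53, 22, 59, 55, 27, 14]
Sum = 45 + 57 + 18 + 53 + 22 + 59 + 55 + 27 + 14 = 350
Avg velocity = 350 / 9 = 38.89 points/sprint

38.89 points/sprint


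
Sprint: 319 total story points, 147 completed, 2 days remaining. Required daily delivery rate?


Formula: Required rate = Remaining points / Days left
Remaining = 319 - 147 = 172 points
Required rate = 172 / 2 = 86.0 points/day

86.0 points/day


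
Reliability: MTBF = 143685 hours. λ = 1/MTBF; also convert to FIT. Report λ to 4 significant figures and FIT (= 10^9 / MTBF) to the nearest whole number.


Formula: λ = 1 / MTBF; FIT = λ × 1e9 = 1e9 / MTBF
λ = 1 / 143685 ≈ 6.960e-06 failures/hour
FIT = 1e9 / 143685 ≈ 6960 failures per 1e9 hours (nearest whole number)

λ = 6.960e-06 /h, FIT = 6960


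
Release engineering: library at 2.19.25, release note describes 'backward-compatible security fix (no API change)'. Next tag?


Current: 2.19.25
Change category: 'backward-compatible security fix (no API change)' → patch bump
SemVer rule: patch bump → increment PATCH (MAJOR and MINOR unchanged)
New: 2.19.26

2.19.26


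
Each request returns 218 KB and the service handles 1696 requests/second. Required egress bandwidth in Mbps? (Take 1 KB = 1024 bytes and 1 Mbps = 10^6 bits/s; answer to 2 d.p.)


Formula: Mbps = payload_bytes * RPS * 8 / 1e6
Payload per request = 218 KB = 218 * 1024 = 223232 bytes
Total bytes/sec = 223232 * 1696 = 378601472
Total bits/sec = 378601472 * 8 = 3028811776
Mbps = 3028811776 / 1e6 = 3028.81

3028.81 Mbps


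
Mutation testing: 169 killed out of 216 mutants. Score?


Mutation score = killed / total * 100
Mutation score = 169 / 216 * 100
Mutation score = 78.24%

78.24%


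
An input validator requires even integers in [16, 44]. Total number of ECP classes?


Constraint: even integers in [16, 44]
Class 1: x < 16 — out-of-range invalid
Class 2: x in [16,44] but odd — wrong type invalid
Class 3: x in [16,44] and even — valid
Class 4: x > 44 — out-of-range invalid
Total equivalence classes: 4

4 equivalence classes


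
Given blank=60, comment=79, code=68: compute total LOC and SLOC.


Total LOC = blank + comment + code
Total LOC = 60 + 79 + 68 = 207
SLOC (source only) = code = 68

Total LOC: 207, SLOC: 68


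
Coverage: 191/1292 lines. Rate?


Coverage = covered / total * 100
Coverage = 191 / 1292 * 100
Coverage = 14.78%

14.78%


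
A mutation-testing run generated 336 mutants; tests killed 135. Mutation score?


Mutation score = killed / total * 100
Mutation score = 135 / 336 * 100
Mutation score = 40.18%

40.18%


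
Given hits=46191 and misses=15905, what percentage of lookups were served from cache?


Formula: hit rate = hits / (hits + misses) * 100
hit rate = 46191 / (46191 + 15905) * 100
hit rate = 46191 / 62096 * 100
hit rate = 74.39%

74.39%


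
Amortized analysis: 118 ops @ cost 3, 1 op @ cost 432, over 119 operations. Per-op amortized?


Formula: Amortized cost = Total cost / Operations
Total cost = (118 * 3) + (1 * 432)
Total cost = 354 + 432 = 786
Amortized = 786 / 119 = 6.605

6.605


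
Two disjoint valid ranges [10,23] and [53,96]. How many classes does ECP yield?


Valid ranges: [10,23] and [53,96]
Class 1: x < 10 — invalid
Class 2: 10 ≤ x ≤ 23 — valid
Class 3: 23 < x < 53 — invalid (gap between ranges)
Class 4: 53 ≤ x ≤ 96 — valid
Class 5: x > 96 — invalid
Total equivalence classes: 5

5 equivalence classes


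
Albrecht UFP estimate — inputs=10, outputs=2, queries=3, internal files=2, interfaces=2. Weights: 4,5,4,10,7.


UFP = EI*4 + EO*5 + EQ*4 + ILF*10 + EIF*7
UFP = 10*4 + 2*5 + 3*4 + 2*10 + 2*7
UFP = 40 + 10 + 12 + 20 + 14
UFP = 96

96


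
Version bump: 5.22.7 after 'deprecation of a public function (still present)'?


Current: 5.22.7
Change category: 'deprecation of a public function (still present)' → minor bump
SemVer rule: minor bump → increment MINOR, reset PATCH to 0 (MAJOR unchanged)
New: 5.23.0

5.23.0


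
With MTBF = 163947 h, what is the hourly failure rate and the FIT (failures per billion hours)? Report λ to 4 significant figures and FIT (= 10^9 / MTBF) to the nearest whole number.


Formula: λ = 1 / MTBF; FIT = λ × 1e9 = 1e9 / MTBF
λ = 1 / 163947 ≈ 6.100e-06 failures/hour
FIT = 1e9 / 163947 ≈ 6100 failures per 1e9 hours (nearest whole number)

λ = 6.100e-06 /h, FIT = 6100


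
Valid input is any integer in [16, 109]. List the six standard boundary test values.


Range: [16, 109]
Boundaries: just below min, min, min+1, max-1, max, just above max
Values: [15, 16, 17, 108, 109, 110]

[15, 16, 17, 108, 109, 110]


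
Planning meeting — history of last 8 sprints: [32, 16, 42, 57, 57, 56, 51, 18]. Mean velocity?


Formula: Avg velocity = Total points / Number of sprints
Points: [32, 16, 42, 57, 57, 56, 51, 18]
Sum = 32 + 16 + 42 + 57 + 57 + 56 + 51 + 18 = 329
Avg velocity = 329 / 8 = 41.13 points/sprint

41.13 points/sprint


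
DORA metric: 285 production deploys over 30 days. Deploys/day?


Formula: deployments per day = releases / days
= 285 / 30
= 9.5 deploys/day
(equivalently, 66.5 deploys/week)

9.5 deploys/day


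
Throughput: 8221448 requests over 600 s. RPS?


Formula: throughput = requests / seconds
throughput = 8221448 / 600
throughput = 13702.41 requests/second

13702.41 requests/second


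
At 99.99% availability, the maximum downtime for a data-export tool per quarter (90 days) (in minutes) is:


Formula: allowed downtime = period * (100 - SLA) / 100
Period (quarter (90 days)) = 129600 minutes
Unavailability fraction = (100 - 99.99) / 100
Allowed downtime = 129600 * (100 - 99.99) / 100
Allowed downtime = 12.96 minutes

12.96 minutes


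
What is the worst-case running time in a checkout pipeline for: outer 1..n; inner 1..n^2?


Reasoning: n times n^2
Complexity: O(n^3)

O(n^3)


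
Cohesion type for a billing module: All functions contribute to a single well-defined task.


Reasoning: Best: single purpose
Type: Functional cohesion

Functional cohesion


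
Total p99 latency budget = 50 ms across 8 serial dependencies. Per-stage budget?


Formula: per_stage = total_budget / stages
per_stage = 50 / 8
per_stage = 6.25 ms

6.25 ms


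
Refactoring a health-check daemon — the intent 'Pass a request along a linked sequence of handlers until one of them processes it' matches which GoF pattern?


This matches the Chain of Responsibility pattern

Chain of Responsibility


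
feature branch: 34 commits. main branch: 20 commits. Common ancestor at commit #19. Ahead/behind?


Common ancestor: commit #19
feature commits after divergence: 34 - 19 = 15
main commits after divergence: 20 - 19 = 1
feature is 15 commits ahead of main
main is 1 commits ahead of feature

feature ahead: 15, main ahead: 1


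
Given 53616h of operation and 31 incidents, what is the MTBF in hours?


Formula: MTBF = Total operating time / Number of failures
MTBF = 53616 / 31
MTBF = 1729.55 hours

1729.55 hours


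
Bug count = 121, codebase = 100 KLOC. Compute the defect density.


Defect density = defects / KLOC
Defect density = 121 / 100
Defect density = 1.21 defects/KLOC

1.21 defects/KLOC


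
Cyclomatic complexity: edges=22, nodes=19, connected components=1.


Formula: V(G) = E - N + 2P
V(G) = 22 - 19 + 2*1
V(G) = 3 + 2
V(G) = 5

5


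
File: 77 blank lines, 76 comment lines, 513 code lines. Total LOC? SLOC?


Total LOC = blank + comment + code
Total LOC = 77 + 76 + 513 = 666
SLOC (source only) = code = 513

Total LOC: 666, SLOC: 513


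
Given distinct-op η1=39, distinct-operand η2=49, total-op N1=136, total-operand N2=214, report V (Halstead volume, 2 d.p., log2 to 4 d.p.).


Formula: V = N * log2(η), where N = N1 + N2 and η = η1 + η2
η = 39 + 49 = 88
N = 136 + 214 = 350
log2(88) ≈ 6.4594
V = 350 * 6.4594 = 2260.79

2260.79


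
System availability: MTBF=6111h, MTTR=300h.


Availability = MTBF / (MTBF + MTTR)
Availability = 6111 / (6111 + 300)
Availability = 6111 / 6411
Availability = 95.3205%

95.3205%
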